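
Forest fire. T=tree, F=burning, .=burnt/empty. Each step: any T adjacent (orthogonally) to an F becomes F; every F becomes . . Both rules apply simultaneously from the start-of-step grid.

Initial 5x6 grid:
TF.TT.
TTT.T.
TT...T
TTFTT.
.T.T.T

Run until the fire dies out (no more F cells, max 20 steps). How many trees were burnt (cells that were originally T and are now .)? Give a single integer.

Answer: 12

Derivation:
Step 1: +4 fires, +2 burnt (F count now 4)
Step 2: +7 fires, +4 burnt (F count now 7)
Step 3: +1 fires, +7 burnt (F count now 1)
Step 4: +0 fires, +1 burnt (F count now 0)
Fire out after step 4
Initially T: 17, now '.': 25
Total burnt (originally-T cells now '.'): 12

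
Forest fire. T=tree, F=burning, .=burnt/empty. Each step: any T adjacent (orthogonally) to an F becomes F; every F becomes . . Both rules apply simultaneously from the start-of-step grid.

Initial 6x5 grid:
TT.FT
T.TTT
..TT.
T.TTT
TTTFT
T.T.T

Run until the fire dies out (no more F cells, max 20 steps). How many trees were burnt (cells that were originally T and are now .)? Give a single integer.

Answer: 17

Derivation:
Step 1: +5 fires, +2 burnt (F count now 5)
Step 2: +8 fires, +5 burnt (F count now 8)
Step 3: +2 fires, +8 burnt (F count now 2)
Step 4: +2 fires, +2 burnt (F count now 2)
Step 5: +0 fires, +2 burnt (F count now 0)
Fire out after step 5
Initially T: 20, now '.': 27
Total burnt (originally-T cells now '.'): 17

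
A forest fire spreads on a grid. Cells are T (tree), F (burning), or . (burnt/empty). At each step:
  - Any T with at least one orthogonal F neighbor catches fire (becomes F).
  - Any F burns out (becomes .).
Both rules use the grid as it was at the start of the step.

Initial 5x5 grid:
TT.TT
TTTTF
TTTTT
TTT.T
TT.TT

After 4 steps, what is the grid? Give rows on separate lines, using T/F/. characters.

Step 1: 3 trees catch fire, 1 burn out
  TT.TF
  TTTF.
  TTTTF
  TTT.T
  TT.TT
Step 2: 4 trees catch fire, 3 burn out
  TT.F.
  TTF..
  TTTF.
  TTT.F
  TT.TT
Step 3: 3 trees catch fire, 4 burn out
  TT...
  TF...
  TTF..
  TTT..
  TT.TF
Step 4: 5 trees catch fire, 3 burn out
  TF...
  F....
  TF...
  TTF..
  TT.F.

TF...
F....
TF...
TTF..
TT.F.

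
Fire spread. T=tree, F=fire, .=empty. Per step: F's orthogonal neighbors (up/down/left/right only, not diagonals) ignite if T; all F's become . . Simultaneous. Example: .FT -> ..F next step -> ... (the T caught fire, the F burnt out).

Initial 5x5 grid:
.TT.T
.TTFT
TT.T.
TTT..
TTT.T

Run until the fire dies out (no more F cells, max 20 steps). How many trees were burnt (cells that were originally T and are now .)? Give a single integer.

Step 1: +3 fires, +1 burnt (F count now 3)
Step 2: +3 fires, +3 burnt (F count now 3)
Step 3: +2 fires, +3 burnt (F count now 2)
Step 4: +2 fires, +2 burnt (F count now 2)
Step 5: +3 fires, +2 burnt (F count now 3)
Step 6: +2 fires, +3 burnt (F count now 2)
Step 7: +0 fires, +2 burnt (F count now 0)
Fire out after step 7
Initially T: 16, now '.': 24
Total burnt (originally-T cells now '.'): 15

Answer: 15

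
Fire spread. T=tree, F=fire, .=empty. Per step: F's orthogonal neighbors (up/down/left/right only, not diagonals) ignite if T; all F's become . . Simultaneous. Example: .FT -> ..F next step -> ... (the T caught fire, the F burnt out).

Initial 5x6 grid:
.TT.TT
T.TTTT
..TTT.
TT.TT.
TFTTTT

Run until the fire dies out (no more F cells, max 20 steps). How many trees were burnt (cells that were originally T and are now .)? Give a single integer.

Step 1: +3 fires, +1 burnt (F count now 3)
Step 2: +2 fires, +3 burnt (F count now 2)
Step 3: +2 fires, +2 burnt (F count now 2)
Step 4: +3 fires, +2 burnt (F count now 3)
Step 5: +3 fires, +3 burnt (F count now 3)
Step 6: +2 fires, +3 burnt (F count now 2)
Step 7: +3 fires, +2 burnt (F count now 3)
Step 8: +2 fires, +3 burnt (F count now 2)
Step 9: +0 fires, +2 burnt (F count now 0)
Fire out after step 9
Initially T: 21, now '.': 29
Total burnt (originally-T cells now '.'): 20

Answer: 20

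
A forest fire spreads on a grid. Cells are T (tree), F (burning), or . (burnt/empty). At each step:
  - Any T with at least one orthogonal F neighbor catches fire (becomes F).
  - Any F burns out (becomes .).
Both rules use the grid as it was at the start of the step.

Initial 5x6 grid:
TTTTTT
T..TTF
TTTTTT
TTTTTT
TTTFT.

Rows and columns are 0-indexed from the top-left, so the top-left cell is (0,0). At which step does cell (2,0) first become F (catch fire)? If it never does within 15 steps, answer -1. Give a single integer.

Step 1: cell (2,0)='T' (+6 fires, +2 burnt)
Step 2: cell (2,0)='T' (+8 fires, +6 burnt)
Step 3: cell (2,0)='T' (+4 fires, +8 burnt)
Step 4: cell (2,0)='T' (+3 fires, +4 burnt)
Step 5: cell (2,0)='F' (+2 fires, +3 burnt)
  -> target ignites at step 5
Step 6: cell (2,0)='.' (+2 fires, +2 burnt)
Step 7: cell (2,0)='.' (+0 fires, +2 burnt)
  fire out at step 7

5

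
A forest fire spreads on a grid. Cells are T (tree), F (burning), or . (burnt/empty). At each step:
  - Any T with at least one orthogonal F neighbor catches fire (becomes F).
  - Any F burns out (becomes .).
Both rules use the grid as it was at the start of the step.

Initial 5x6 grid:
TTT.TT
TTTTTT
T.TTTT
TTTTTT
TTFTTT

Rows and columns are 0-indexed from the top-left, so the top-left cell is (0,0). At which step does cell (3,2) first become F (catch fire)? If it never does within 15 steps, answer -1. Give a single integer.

Step 1: cell (3,2)='F' (+3 fires, +1 burnt)
  -> target ignites at step 1
Step 2: cell (3,2)='.' (+5 fires, +3 burnt)
Step 3: cell (3,2)='.' (+5 fires, +5 burnt)
Step 4: cell (3,2)='.' (+6 fires, +5 burnt)
Step 5: cell (3,2)='.' (+4 fires, +6 burnt)
Step 6: cell (3,2)='.' (+3 fires, +4 burnt)
Step 7: cell (3,2)='.' (+1 fires, +3 burnt)
Step 8: cell (3,2)='.' (+0 fires, +1 burnt)
  fire out at step 8

1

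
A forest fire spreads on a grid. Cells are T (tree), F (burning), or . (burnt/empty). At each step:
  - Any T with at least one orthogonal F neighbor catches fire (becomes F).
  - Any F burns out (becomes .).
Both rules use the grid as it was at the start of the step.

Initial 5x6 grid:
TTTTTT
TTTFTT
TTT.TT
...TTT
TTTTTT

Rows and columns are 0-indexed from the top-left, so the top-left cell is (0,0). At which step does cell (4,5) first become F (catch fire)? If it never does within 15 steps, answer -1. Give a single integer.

Step 1: cell (4,5)='T' (+3 fires, +1 burnt)
Step 2: cell (4,5)='T' (+6 fires, +3 burnt)
Step 3: cell (4,5)='T' (+6 fires, +6 burnt)
Step 4: cell (4,5)='T' (+5 fires, +6 burnt)
Step 5: cell (4,5)='F' (+2 fires, +5 burnt)
  -> target ignites at step 5
Step 6: cell (4,5)='.' (+1 fires, +2 burnt)
Step 7: cell (4,5)='.' (+1 fires, +1 burnt)
Step 8: cell (4,5)='.' (+1 fires, +1 burnt)
Step 9: cell (4,5)='.' (+0 fires, +1 burnt)
  fire out at step 9

5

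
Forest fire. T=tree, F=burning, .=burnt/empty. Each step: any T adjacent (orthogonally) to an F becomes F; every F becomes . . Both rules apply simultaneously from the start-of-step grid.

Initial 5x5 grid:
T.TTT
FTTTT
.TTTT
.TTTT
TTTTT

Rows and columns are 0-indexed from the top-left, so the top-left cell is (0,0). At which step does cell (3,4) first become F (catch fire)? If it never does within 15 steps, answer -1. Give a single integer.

Step 1: cell (3,4)='T' (+2 fires, +1 burnt)
Step 2: cell (3,4)='T' (+2 fires, +2 burnt)
Step 3: cell (3,4)='T' (+4 fires, +2 burnt)
Step 4: cell (3,4)='T' (+5 fires, +4 burnt)
Step 5: cell (3,4)='T' (+5 fires, +5 burnt)
Step 6: cell (3,4)='F' (+2 fires, +5 burnt)
  -> target ignites at step 6
Step 7: cell (3,4)='.' (+1 fires, +2 burnt)
Step 8: cell (3,4)='.' (+0 fires, +1 burnt)
  fire out at step 8

6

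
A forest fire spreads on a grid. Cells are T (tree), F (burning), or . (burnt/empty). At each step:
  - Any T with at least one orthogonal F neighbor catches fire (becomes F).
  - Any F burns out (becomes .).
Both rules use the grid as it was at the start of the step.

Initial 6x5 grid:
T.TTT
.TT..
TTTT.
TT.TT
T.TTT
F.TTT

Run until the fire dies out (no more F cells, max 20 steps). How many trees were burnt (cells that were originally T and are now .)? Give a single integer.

Answer: 20

Derivation:
Step 1: +1 fires, +1 burnt (F count now 1)
Step 2: +1 fires, +1 burnt (F count now 1)
Step 3: +2 fires, +1 burnt (F count now 2)
Step 4: +1 fires, +2 burnt (F count now 1)
Step 5: +2 fires, +1 burnt (F count now 2)
Step 6: +2 fires, +2 burnt (F count now 2)
Step 7: +2 fires, +2 burnt (F count now 2)
Step 8: +3 fires, +2 burnt (F count now 3)
Step 9: +4 fires, +3 burnt (F count now 4)
Step 10: +2 fires, +4 burnt (F count now 2)
Step 11: +0 fires, +2 burnt (F count now 0)
Fire out after step 11
Initially T: 21, now '.': 29
Total burnt (originally-T cells now '.'): 20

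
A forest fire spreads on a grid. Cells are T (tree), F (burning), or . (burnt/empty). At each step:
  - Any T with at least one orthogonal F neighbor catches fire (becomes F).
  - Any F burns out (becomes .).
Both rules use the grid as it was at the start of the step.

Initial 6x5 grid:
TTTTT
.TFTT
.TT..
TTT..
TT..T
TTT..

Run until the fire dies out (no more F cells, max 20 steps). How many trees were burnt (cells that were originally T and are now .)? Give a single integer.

Answer: 18

Derivation:
Step 1: +4 fires, +1 burnt (F count now 4)
Step 2: +5 fires, +4 burnt (F count now 5)
Step 3: +3 fires, +5 burnt (F count now 3)
Step 4: +2 fires, +3 burnt (F count now 2)
Step 5: +2 fires, +2 burnt (F count now 2)
Step 6: +2 fires, +2 burnt (F count now 2)
Step 7: +0 fires, +2 burnt (F count now 0)
Fire out after step 7
Initially T: 19, now '.': 29
Total burnt (originally-T cells now '.'): 18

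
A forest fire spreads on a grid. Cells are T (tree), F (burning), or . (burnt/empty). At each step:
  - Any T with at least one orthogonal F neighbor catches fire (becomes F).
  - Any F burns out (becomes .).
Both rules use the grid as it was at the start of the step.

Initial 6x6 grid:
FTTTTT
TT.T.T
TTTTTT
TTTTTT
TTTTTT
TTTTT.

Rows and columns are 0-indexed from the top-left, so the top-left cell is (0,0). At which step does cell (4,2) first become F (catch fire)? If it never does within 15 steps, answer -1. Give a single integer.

Step 1: cell (4,2)='T' (+2 fires, +1 burnt)
Step 2: cell (4,2)='T' (+3 fires, +2 burnt)
Step 3: cell (4,2)='T' (+3 fires, +3 burnt)
Step 4: cell (4,2)='T' (+5 fires, +3 burnt)
Step 5: cell (4,2)='T' (+5 fires, +5 burnt)
Step 6: cell (4,2)='F' (+5 fires, +5 burnt)
  -> target ignites at step 6
Step 7: cell (4,2)='.' (+4 fires, +5 burnt)
Step 8: cell (4,2)='.' (+3 fires, +4 burnt)
Step 9: cell (4,2)='.' (+2 fires, +3 burnt)
Step 10: cell (4,2)='.' (+0 fires, +2 burnt)
  fire out at step 10

6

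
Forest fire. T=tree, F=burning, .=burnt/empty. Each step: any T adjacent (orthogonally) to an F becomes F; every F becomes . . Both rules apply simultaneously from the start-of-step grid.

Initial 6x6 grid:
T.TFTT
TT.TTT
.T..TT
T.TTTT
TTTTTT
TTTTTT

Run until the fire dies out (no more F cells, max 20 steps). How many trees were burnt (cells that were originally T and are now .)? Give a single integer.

Answer: 25

Derivation:
Step 1: +3 fires, +1 burnt (F count now 3)
Step 2: +2 fires, +3 burnt (F count now 2)
Step 3: +2 fires, +2 burnt (F count now 2)
Step 4: +2 fires, +2 burnt (F count now 2)
Step 5: +3 fires, +2 burnt (F count now 3)
Step 6: +4 fires, +3 burnt (F count now 4)
Step 7: +3 fires, +4 burnt (F count now 3)
Step 8: +2 fires, +3 burnt (F count now 2)
Step 9: +2 fires, +2 burnt (F count now 2)
Step 10: +2 fires, +2 burnt (F count now 2)
Step 11: +0 fires, +2 burnt (F count now 0)
Fire out after step 11
Initially T: 29, now '.': 32
Total burnt (originally-T cells now '.'): 25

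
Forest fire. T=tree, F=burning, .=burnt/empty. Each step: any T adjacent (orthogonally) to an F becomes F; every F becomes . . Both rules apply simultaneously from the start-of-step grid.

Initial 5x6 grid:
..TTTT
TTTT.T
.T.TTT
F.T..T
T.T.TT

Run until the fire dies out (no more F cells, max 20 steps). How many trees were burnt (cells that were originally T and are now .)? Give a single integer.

Step 1: +1 fires, +1 burnt (F count now 1)
Step 2: +0 fires, +1 burnt (F count now 0)
Fire out after step 2
Initially T: 19, now '.': 12
Total burnt (originally-T cells now '.'): 1

Answer: 1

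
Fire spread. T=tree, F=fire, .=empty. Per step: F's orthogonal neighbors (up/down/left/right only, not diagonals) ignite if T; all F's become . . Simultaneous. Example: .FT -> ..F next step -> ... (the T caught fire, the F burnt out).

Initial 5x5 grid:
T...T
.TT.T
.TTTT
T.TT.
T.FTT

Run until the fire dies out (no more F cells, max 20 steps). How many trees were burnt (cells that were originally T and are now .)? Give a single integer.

Answer: 12

Derivation:
Step 1: +2 fires, +1 burnt (F count now 2)
Step 2: +3 fires, +2 burnt (F count now 3)
Step 3: +3 fires, +3 burnt (F count now 3)
Step 4: +2 fires, +3 burnt (F count now 2)
Step 5: +1 fires, +2 burnt (F count now 1)
Step 6: +1 fires, +1 burnt (F count now 1)
Step 7: +0 fires, +1 burnt (F count now 0)
Fire out after step 7
Initially T: 15, now '.': 22
Total burnt (originally-T cells now '.'): 12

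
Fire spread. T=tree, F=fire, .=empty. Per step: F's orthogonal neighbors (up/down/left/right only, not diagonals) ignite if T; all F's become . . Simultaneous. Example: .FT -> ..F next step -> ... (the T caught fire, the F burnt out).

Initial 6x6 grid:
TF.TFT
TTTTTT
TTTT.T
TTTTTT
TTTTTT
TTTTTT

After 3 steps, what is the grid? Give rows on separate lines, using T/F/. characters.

Step 1: 5 trees catch fire, 2 burn out
  F..F.F
  TFTTFT
  TTTT.T
  TTTTTT
  TTTTTT
  TTTTTT
Step 2: 5 trees catch fire, 5 burn out
  ......
  F.FF.F
  TFTT.T
  TTTTTT
  TTTTTT
  TTTTTT
Step 3: 5 trees catch fire, 5 burn out
  ......
  ......
  F.FF.F
  TFTTTT
  TTTTTT
  TTTTTT

......
......
F.FF.F
TFTTTT
TTTTTT
TTTTTT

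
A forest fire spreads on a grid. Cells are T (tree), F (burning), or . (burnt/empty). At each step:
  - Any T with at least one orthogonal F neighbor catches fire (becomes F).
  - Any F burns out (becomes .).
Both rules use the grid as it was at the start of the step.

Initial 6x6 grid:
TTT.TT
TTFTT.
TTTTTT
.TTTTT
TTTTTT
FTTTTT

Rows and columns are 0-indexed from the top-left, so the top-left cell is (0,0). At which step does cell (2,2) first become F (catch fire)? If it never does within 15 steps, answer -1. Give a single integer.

Step 1: cell (2,2)='F' (+6 fires, +2 burnt)
  -> target ignites at step 1
Step 2: cell (2,2)='.' (+8 fires, +6 burnt)
Step 3: cell (2,2)='.' (+8 fires, +8 burnt)
Step 4: cell (2,2)='.' (+5 fires, +8 burnt)
Step 5: cell (2,2)='.' (+3 fires, +5 burnt)
Step 6: cell (2,2)='.' (+1 fires, +3 burnt)
Step 7: cell (2,2)='.' (+0 fires, +1 burnt)
  fire out at step 7

1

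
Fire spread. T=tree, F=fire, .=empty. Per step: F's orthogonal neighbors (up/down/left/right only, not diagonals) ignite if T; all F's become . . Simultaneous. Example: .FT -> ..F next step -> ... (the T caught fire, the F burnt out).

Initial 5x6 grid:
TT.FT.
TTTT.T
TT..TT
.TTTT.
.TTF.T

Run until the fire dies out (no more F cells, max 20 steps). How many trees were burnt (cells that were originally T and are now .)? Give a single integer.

Step 1: +4 fires, +2 burnt (F count now 4)
Step 2: +4 fires, +4 burnt (F count now 4)
Step 3: +3 fires, +4 burnt (F count now 3)
Step 4: +4 fires, +3 burnt (F count now 4)
Step 5: +3 fires, +4 burnt (F count now 3)
Step 6: +0 fires, +3 burnt (F count now 0)
Fire out after step 6
Initially T: 19, now '.': 29
Total burnt (originally-T cells now '.'): 18

Answer: 18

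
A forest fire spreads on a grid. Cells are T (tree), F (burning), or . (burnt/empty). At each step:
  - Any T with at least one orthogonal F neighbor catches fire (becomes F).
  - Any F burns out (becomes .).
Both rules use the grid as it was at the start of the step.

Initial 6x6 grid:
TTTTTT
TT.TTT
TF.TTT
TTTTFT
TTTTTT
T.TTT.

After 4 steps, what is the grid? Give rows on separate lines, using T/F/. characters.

Step 1: 7 trees catch fire, 2 burn out
  TTTTTT
  TF.TTT
  F..TFT
  TFTF.F
  TTTTFT
  T.TTT.
Step 2: 11 trees catch fire, 7 burn out
  TFTTTT
  F..TFT
  ...F.F
  F.F...
  TFTF.F
  T.TTF.
Step 3: 8 trees catch fire, 11 burn out
  F.FTFT
  ...F.F
  ......
  ......
  F.F...
  T.TF..
Step 4: 4 trees catch fire, 8 burn out
  ...F.F
  ......
  ......
  ......
  ......
  F.F...

...F.F
......
......
......
......
F.F...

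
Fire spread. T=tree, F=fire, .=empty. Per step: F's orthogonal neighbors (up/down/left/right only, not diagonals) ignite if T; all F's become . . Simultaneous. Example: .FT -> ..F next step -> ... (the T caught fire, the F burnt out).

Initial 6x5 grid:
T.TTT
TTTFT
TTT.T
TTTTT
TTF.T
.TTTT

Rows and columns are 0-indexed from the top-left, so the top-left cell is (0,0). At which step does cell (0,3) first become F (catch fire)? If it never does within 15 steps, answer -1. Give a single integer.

Step 1: cell (0,3)='F' (+6 fires, +2 burnt)
  -> target ignites at step 1
Step 2: cell (0,3)='.' (+10 fires, +6 burnt)
Step 3: cell (0,3)='.' (+5 fires, +10 burnt)
Step 4: cell (0,3)='.' (+3 fires, +5 burnt)
Step 5: cell (0,3)='.' (+0 fires, +3 burnt)
  fire out at step 5

1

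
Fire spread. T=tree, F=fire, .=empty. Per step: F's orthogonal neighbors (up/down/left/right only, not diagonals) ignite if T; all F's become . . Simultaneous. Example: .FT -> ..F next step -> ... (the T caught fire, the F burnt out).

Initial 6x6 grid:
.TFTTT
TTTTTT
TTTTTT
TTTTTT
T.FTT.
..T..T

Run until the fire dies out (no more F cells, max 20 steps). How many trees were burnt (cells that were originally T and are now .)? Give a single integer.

Answer: 26

Derivation:
Step 1: +6 fires, +2 burnt (F count now 6)
Step 2: +7 fires, +6 burnt (F count now 7)
Step 3: +7 fires, +7 burnt (F count now 7)
Step 4: +5 fires, +7 burnt (F count now 5)
Step 5: +1 fires, +5 burnt (F count now 1)
Step 6: +0 fires, +1 burnt (F count now 0)
Fire out after step 6
Initially T: 27, now '.': 35
Total burnt (originally-T cells now '.'): 26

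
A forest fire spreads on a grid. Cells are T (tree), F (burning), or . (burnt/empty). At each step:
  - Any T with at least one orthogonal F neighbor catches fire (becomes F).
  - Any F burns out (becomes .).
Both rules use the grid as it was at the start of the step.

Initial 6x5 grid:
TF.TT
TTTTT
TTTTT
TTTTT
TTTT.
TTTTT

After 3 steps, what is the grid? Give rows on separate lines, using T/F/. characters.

Step 1: 2 trees catch fire, 1 burn out
  F..TT
  TFTTT
  TTTTT
  TTTTT
  TTTT.
  TTTTT
Step 2: 3 trees catch fire, 2 burn out
  ...TT
  F.FTT
  TFTTT
  TTTTT
  TTTT.
  TTTTT
Step 3: 4 trees catch fire, 3 burn out
  ...TT
  ...FT
  F.FTT
  TFTTT
  TTTT.
  TTTTT

...TT
...FT
F.FTT
TFTTT
TTTT.
TTTTT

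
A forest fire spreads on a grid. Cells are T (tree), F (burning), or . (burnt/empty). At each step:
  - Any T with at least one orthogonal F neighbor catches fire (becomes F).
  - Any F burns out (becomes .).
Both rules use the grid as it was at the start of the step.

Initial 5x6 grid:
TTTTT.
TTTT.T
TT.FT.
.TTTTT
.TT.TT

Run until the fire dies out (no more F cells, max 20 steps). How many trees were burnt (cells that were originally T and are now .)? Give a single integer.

Step 1: +3 fires, +1 burnt (F count now 3)
Step 2: +4 fires, +3 burnt (F count now 4)
Step 3: +7 fires, +4 burnt (F count now 7)
Step 4: +5 fires, +7 burnt (F count now 5)
Step 5: +2 fires, +5 burnt (F count now 2)
Step 6: +0 fires, +2 burnt (F count now 0)
Fire out after step 6
Initially T: 22, now '.': 29
Total burnt (originally-T cells now '.'): 21

Answer: 21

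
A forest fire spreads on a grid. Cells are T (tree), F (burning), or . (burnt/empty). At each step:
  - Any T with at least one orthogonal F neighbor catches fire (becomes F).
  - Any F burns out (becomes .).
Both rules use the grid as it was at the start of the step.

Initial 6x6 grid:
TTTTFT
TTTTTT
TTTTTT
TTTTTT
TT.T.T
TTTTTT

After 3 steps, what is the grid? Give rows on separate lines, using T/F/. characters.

Step 1: 3 trees catch fire, 1 burn out
  TTTF.F
  TTTTFT
  TTTTTT
  TTTTTT
  TT.T.T
  TTTTTT
Step 2: 4 trees catch fire, 3 burn out
  TTF...
  TTTF.F
  TTTTFT
  TTTTTT
  TT.T.T
  TTTTTT
Step 3: 5 trees catch fire, 4 burn out
  TF....
  TTF...
  TTTF.F
  TTTTFT
  TT.T.T
  TTTTTT

TF....
TTF...
TTTF.F
TTTTFT
TT.T.T
TTTTTT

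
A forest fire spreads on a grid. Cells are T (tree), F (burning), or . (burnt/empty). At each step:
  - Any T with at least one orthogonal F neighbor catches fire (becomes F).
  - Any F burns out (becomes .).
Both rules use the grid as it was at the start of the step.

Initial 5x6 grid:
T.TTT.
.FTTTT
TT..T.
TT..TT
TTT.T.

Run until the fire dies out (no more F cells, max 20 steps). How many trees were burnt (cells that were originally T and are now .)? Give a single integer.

Step 1: +2 fires, +1 burnt (F count now 2)
Step 2: +4 fires, +2 burnt (F count now 4)
Step 3: +4 fires, +4 burnt (F count now 4)
Step 4: +5 fires, +4 burnt (F count now 5)
Step 5: +1 fires, +5 burnt (F count now 1)
Step 6: +2 fires, +1 burnt (F count now 2)
Step 7: +0 fires, +2 burnt (F count now 0)
Fire out after step 7
Initially T: 19, now '.': 29
Total burnt (originally-T cells now '.'): 18

Answer: 18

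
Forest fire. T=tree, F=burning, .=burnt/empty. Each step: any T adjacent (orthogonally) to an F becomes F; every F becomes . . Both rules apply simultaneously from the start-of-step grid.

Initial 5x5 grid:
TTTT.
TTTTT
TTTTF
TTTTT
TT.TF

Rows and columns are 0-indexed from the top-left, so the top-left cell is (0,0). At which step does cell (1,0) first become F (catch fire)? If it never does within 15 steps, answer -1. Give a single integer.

Step 1: cell (1,0)='T' (+4 fires, +2 burnt)
Step 2: cell (1,0)='T' (+3 fires, +4 burnt)
Step 3: cell (1,0)='T' (+4 fires, +3 burnt)
Step 4: cell (1,0)='T' (+4 fires, +4 burnt)
Step 5: cell (1,0)='F' (+4 fires, +4 burnt)
  -> target ignites at step 5
Step 6: cell (1,0)='.' (+2 fires, +4 burnt)
Step 7: cell (1,0)='.' (+0 fires, +2 burnt)
  fire out at step 7

5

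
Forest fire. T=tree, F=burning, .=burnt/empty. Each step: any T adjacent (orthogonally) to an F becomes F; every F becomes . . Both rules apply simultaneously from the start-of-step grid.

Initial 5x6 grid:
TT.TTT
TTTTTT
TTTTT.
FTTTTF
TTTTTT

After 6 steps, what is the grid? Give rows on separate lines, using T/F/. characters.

Step 1: 5 trees catch fire, 2 burn out
  TT.TTT
  TTTTTT
  FTTTT.
  .FTTF.
  FTTTTF
Step 2: 7 trees catch fire, 5 burn out
  TT.TTT
  FTTTTT
  .FTTF.
  ..FF..
  .FTTF.
Step 3: 7 trees catch fire, 7 burn out
  FT.TTT
  .FTTFT
  ..FF..
  ......
  ..FF..
Step 4: 5 trees catch fire, 7 burn out
  .F.TFT
  ..FF.F
  ......
  ......
  ......
Step 5: 2 trees catch fire, 5 burn out
  ...F.F
  ......
  ......
  ......
  ......
Step 6: 0 trees catch fire, 2 burn out
  ......
  ......
  ......
  ......
  ......

......
......
......
......
......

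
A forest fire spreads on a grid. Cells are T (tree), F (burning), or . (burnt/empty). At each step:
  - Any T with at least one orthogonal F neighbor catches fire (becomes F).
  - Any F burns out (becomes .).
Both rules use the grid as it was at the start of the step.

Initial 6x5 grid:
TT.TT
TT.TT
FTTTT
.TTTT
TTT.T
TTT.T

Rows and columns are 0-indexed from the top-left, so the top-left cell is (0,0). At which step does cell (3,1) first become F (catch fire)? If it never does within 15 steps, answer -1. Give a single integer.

Step 1: cell (3,1)='T' (+2 fires, +1 burnt)
Step 2: cell (3,1)='F' (+4 fires, +2 burnt)
  -> target ignites at step 2
Step 3: cell (3,1)='.' (+4 fires, +4 burnt)
Step 4: cell (3,1)='.' (+6 fires, +4 burnt)
Step 5: cell (3,1)='.' (+5 fires, +6 burnt)
Step 6: cell (3,1)='.' (+2 fires, +5 burnt)
Step 7: cell (3,1)='.' (+1 fires, +2 burnt)
Step 8: cell (3,1)='.' (+0 fires, +1 burnt)
  fire out at step 8

2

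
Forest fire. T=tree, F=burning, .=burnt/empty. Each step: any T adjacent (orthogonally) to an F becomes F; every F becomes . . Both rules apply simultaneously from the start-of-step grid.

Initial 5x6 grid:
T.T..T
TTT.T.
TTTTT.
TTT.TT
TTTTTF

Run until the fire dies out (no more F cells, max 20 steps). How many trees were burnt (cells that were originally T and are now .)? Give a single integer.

Step 1: +2 fires, +1 burnt (F count now 2)
Step 2: +2 fires, +2 burnt (F count now 2)
Step 3: +2 fires, +2 burnt (F count now 2)
Step 4: +4 fires, +2 burnt (F count now 4)
Step 5: +3 fires, +4 burnt (F count now 3)
Step 6: +3 fires, +3 burnt (F count now 3)
Step 7: +3 fires, +3 burnt (F count now 3)
Step 8: +1 fires, +3 burnt (F count now 1)
Step 9: +1 fires, +1 burnt (F count now 1)
Step 10: +0 fires, +1 burnt (F count now 0)
Fire out after step 10
Initially T: 22, now '.': 29
Total burnt (originally-T cells now '.'): 21

Answer: 21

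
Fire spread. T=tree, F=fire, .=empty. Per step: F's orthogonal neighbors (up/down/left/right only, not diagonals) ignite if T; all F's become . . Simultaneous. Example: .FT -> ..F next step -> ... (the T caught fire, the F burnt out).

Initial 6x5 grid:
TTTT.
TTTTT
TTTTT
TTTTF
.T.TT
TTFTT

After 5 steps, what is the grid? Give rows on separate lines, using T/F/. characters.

Step 1: 5 trees catch fire, 2 burn out
  TTTT.
  TTTTT
  TTTTF
  TTTF.
  .T.TF
  TF.FT
Step 2: 7 trees catch fire, 5 burn out
  TTTT.
  TTTTF
  TTTF.
  TTF..
  .F.F.
  F...F
Step 3: 3 trees catch fire, 7 burn out
  TTTT.
  TTTF.
  TTF..
  TF...
  .....
  .....
Step 4: 4 trees catch fire, 3 burn out
  TTTF.
  TTF..
  TF...
  F....
  .....
  .....
Step 5: 3 trees catch fire, 4 burn out
  TTF..
  TF...
  F....
  .....
  .....
  .....

TTF..
TF...
F....
.....
.....
.....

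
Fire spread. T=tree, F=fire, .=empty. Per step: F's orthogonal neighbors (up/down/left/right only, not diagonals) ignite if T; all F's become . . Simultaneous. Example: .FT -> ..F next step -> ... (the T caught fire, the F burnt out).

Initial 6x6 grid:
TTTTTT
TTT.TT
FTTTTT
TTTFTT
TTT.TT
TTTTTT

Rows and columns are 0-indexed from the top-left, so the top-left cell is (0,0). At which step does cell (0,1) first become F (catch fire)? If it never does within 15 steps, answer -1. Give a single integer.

Step 1: cell (0,1)='T' (+6 fires, +2 burnt)
Step 2: cell (0,1)='T' (+9 fires, +6 burnt)
Step 3: cell (0,1)='F' (+9 fires, +9 burnt)
  -> target ignites at step 3
Step 4: cell (0,1)='.' (+6 fires, +9 burnt)
Step 5: cell (0,1)='.' (+2 fires, +6 burnt)
Step 6: cell (0,1)='.' (+0 fires, +2 burnt)
  fire out at step 6

3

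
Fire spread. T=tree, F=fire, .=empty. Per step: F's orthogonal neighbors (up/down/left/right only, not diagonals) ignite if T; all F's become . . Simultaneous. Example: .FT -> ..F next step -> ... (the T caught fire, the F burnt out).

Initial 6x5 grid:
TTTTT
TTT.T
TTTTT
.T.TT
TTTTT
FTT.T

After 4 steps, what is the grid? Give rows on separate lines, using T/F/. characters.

Step 1: 2 trees catch fire, 1 burn out
  TTTTT
  TTT.T
  TTTTT
  .T.TT
  FTTTT
  .FT.T
Step 2: 2 trees catch fire, 2 burn out
  TTTTT
  TTT.T
  TTTTT
  .T.TT
  .FTTT
  ..F.T
Step 3: 2 trees catch fire, 2 burn out
  TTTTT
  TTT.T
  TTTTT
  .F.TT
  ..FTT
  ....T
Step 4: 2 trees catch fire, 2 burn out
  TTTTT
  TTT.T
  TFTTT
  ...TT
  ...FT
  ....T

TTTTT
TTT.T
TFTTT
...TT
...FT
....T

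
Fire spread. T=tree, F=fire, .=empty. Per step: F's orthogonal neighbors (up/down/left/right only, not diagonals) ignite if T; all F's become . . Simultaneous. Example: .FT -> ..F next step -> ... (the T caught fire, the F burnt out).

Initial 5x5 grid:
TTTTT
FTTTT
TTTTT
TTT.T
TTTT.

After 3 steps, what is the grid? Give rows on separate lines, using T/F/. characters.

Step 1: 3 trees catch fire, 1 burn out
  FTTTT
  .FTTT
  FTTTT
  TTT.T
  TTTT.
Step 2: 4 trees catch fire, 3 burn out
  .FTTT
  ..FTT
  .FTTT
  FTT.T
  TTTT.
Step 3: 5 trees catch fire, 4 burn out
  ..FTT
  ...FT
  ..FTT
  .FT.T
  FTTT.

..FTT
...FT
..FTT
.FT.T
FTTT.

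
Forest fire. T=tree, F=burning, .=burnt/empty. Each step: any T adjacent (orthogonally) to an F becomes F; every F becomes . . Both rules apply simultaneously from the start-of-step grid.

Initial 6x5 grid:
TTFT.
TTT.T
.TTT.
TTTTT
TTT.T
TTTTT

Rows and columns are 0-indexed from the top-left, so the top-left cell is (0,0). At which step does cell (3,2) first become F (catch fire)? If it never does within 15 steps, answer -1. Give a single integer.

Step 1: cell (3,2)='T' (+3 fires, +1 burnt)
Step 2: cell (3,2)='T' (+3 fires, +3 burnt)
Step 3: cell (3,2)='F' (+4 fires, +3 burnt)
  -> target ignites at step 3
Step 4: cell (3,2)='.' (+3 fires, +4 burnt)
Step 5: cell (3,2)='.' (+4 fires, +3 burnt)
Step 6: cell (3,2)='.' (+4 fires, +4 burnt)
Step 7: cell (3,2)='.' (+2 fires, +4 burnt)
Step 8: cell (3,2)='.' (+0 fires, +2 burnt)
  fire out at step 8

3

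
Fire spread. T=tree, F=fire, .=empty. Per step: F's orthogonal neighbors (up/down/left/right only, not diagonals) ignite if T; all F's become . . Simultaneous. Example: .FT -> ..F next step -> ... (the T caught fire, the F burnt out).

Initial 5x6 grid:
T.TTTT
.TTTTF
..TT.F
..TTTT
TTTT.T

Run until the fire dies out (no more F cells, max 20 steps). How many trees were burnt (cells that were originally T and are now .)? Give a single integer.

Step 1: +3 fires, +2 burnt (F count now 3)
Step 2: +4 fires, +3 burnt (F count now 4)
Step 3: +4 fires, +4 burnt (F count now 4)
Step 4: +5 fires, +4 burnt (F count now 5)
Step 5: +1 fires, +5 burnt (F count now 1)
Step 6: +1 fires, +1 burnt (F count now 1)
Step 7: +1 fires, +1 burnt (F count now 1)
Step 8: +0 fires, +1 burnt (F count now 0)
Fire out after step 8
Initially T: 20, now '.': 29
Total burnt (originally-T cells now '.'): 19

Answer: 19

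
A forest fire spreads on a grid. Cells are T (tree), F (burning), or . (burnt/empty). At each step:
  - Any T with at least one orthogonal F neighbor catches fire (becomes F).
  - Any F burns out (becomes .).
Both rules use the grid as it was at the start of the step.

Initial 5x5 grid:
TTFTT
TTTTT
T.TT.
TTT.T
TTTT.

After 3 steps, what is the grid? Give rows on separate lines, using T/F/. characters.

Step 1: 3 trees catch fire, 1 burn out
  TF.FT
  TTFTT
  T.TT.
  TTT.T
  TTTT.
Step 2: 5 trees catch fire, 3 burn out
  F...F
  TF.FT
  T.FT.
  TTT.T
  TTTT.
Step 3: 4 trees catch fire, 5 burn out
  .....
  F...F
  T..F.
  TTF.T
  TTTT.

.....
F...F
T..F.
TTF.T
TTTT.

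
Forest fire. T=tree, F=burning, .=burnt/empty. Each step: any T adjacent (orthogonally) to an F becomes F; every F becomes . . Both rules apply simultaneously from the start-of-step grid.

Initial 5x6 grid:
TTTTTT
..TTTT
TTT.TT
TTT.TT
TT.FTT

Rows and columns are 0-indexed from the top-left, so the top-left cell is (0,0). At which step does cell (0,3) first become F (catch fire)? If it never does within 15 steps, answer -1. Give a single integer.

Step 1: cell (0,3)='T' (+1 fires, +1 burnt)
Step 2: cell (0,3)='T' (+2 fires, +1 burnt)
Step 3: cell (0,3)='T' (+2 fires, +2 burnt)
Step 4: cell (0,3)='T' (+2 fires, +2 burnt)
Step 5: cell (0,3)='T' (+3 fires, +2 burnt)
Step 6: cell (0,3)='F' (+3 fires, +3 burnt)
  -> target ignites at step 6
Step 7: cell (0,3)='.' (+2 fires, +3 burnt)
Step 8: cell (0,3)='.' (+3 fires, +2 burnt)
Step 9: cell (0,3)='.' (+3 fires, +3 burnt)
Step 10: cell (0,3)='.' (+2 fires, +3 burnt)
Step 11: cell (0,3)='.' (+1 fires, +2 burnt)
Step 12: cell (0,3)='.' (+0 fires, +1 burnt)
  fire out at step 12

6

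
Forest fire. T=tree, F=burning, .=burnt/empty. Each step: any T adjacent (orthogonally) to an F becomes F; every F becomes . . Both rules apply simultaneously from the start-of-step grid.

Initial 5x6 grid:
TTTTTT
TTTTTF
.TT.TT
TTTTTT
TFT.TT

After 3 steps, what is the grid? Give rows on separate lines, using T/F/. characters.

Step 1: 6 trees catch fire, 2 burn out
  TTTTTF
  TTTTF.
  .TT.TF
  TFTTTT
  F.F.TT
Step 2: 7 trees catch fire, 6 burn out
  TTTTF.
  TTTF..
  .FT.F.
  F.FTTF
  ....TT
Step 3: 7 trees catch fire, 7 burn out
  TTTF..
  TFF...
  ..F...
  ...FF.
  ....TF

TTTF..
TFF...
..F...
...FF.
....TF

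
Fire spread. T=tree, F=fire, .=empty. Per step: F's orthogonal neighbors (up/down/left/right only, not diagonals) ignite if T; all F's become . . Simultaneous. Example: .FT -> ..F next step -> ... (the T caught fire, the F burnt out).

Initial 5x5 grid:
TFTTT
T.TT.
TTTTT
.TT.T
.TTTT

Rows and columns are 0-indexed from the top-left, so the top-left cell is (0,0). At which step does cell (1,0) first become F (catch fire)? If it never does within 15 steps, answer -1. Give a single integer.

Step 1: cell (1,0)='T' (+2 fires, +1 burnt)
Step 2: cell (1,0)='F' (+3 fires, +2 burnt)
  -> target ignites at step 2
Step 3: cell (1,0)='.' (+4 fires, +3 burnt)
Step 4: cell (1,0)='.' (+3 fires, +4 burnt)
Step 5: cell (1,0)='.' (+3 fires, +3 burnt)
Step 6: cell (1,0)='.' (+3 fires, +3 burnt)
Step 7: cell (1,0)='.' (+1 fires, +3 burnt)
Step 8: cell (1,0)='.' (+0 fires, +1 burnt)
  fire out at step 8

2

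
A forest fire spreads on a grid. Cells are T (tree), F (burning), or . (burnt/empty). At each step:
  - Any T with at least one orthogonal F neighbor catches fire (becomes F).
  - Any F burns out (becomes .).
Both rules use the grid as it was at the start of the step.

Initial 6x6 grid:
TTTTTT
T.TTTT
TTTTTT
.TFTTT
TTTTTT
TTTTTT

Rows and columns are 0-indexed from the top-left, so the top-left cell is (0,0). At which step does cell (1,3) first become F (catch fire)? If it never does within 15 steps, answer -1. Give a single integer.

Step 1: cell (1,3)='T' (+4 fires, +1 burnt)
Step 2: cell (1,3)='T' (+7 fires, +4 burnt)
Step 3: cell (1,3)='F' (+9 fires, +7 burnt)
  -> target ignites at step 3
Step 4: cell (1,3)='.' (+8 fires, +9 burnt)
Step 5: cell (1,3)='.' (+4 fires, +8 burnt)
Step 6: cell (1,3)='.' (+1 fires, +4 burnt)
Step 7: cell (1,3)='.' (+0 fires, +1 burnt)
  fire out at step 7

3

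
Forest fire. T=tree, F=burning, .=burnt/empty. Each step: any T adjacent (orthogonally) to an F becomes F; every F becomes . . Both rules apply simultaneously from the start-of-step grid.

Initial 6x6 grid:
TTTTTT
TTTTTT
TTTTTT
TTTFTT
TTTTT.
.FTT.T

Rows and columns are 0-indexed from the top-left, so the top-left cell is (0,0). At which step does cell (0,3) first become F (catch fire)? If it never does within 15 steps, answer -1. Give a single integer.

Step 1: cell (0,3)='T' (+6 fires, +2 burnt)
Step 2: cell (0,3)='T' (+9 fires, +6 burnt)
Step 3: cell (0,3)='F' (+6 fires, +9 burnt)
  -> target ignites at step 3
Step 4: cell (0,3)='.' (+5 fires, +6 burnt)
Step 5: cell (0,3)='.' (+3 fires, +5 burnt)
Step 6: cell (0,3)='.' (+1 fires, +3 burnt)
Step 7: cell (0,3)='.' (+0 fires, +1 burnt)
  fire out at step 7

3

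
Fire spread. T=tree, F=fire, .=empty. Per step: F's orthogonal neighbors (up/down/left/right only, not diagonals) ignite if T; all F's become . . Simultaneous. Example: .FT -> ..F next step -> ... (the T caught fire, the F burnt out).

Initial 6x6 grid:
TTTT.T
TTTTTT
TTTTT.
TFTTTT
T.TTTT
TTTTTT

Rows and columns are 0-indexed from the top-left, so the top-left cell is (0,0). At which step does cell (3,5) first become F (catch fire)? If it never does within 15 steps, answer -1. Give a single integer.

Step 1: cell (3,5)='T' (+3 fires, +1 burnt)
Step 2: cell (3,5)='T' (+6 fires, +3 burnt)
Step 3: cell (3,5)='T' (+8 fires, +6 burnt)
Step 4: cell (3,5)='F' (+8 fires, +8 burnt)
  -> target ignites at step 4
Step 5: cell (3,5)='.' (+4 fires, +8 burnt)
Step 6: cell (3,5)='.' (+2 fires, +4 burnt)
Step 7: cell (3,5)='.' (+1 fires, +2 burnt)
Step 8: cell (3,5)='.' (+0 fires, +1 burnt)
  fire out at step 8

4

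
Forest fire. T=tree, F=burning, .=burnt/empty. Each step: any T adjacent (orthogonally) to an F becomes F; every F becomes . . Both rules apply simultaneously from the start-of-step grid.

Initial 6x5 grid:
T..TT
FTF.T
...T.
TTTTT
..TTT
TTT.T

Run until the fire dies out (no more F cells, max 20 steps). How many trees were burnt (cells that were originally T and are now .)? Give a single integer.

Step 1: +2 fires, +2 burnt (F count now 2)
Step 2: +0 fires, +2 burnt (F count now 0)
Fire out after step 2
Initially T: 18, now '.': 14
Total burnt (originally-T cells now '.'): 2

Answer: 2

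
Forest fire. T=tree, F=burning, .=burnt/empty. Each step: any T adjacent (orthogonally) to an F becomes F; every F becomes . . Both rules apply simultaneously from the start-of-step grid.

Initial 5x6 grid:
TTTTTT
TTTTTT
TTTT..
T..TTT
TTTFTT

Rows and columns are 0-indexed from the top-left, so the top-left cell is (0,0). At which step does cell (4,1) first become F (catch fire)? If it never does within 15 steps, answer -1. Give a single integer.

Step 1: cell (4,1)='T' (+3 fires, +1 burnt)
Step 2: cell (4,1)='F' (+4 fires, +3 burnt)
  -> target ignites at step 2
Step 3: cell (4,1)='.' (+4 fires, +4 burnt)
Step 4: cell (4,1)='.' (+5 fires, +4 burnt)
Step 5: cell (4,1)='.' (+5 fires, +5 burnt)
Step 6: cell (4,1)='.' (+3 fires, +5 burnt)
Step 7: cell (4,1)='.' (+1 fires, +3 burnt)
Step 8: cell (4,1)='.' (+0 fires, +1 burnt)
  fire out at step 8

2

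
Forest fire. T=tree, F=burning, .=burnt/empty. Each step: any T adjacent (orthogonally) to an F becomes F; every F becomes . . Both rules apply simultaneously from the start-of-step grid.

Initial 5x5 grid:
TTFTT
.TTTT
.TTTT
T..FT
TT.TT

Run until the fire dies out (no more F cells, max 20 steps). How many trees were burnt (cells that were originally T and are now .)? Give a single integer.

Step 1: +6 fires, +2 burnt (F count now 6)
Step 2: +7 fires, +6 burnt (F count now 7)
Step 3: +2 fires, +7 burnt (F count now 2)
Step 4: +0 fires, +2 burnt (F count now 0)
Fire out after step 4
Initially T: 18, now '.': 22
Total burnt (originally-T cells now '.'): 15

Answer: 15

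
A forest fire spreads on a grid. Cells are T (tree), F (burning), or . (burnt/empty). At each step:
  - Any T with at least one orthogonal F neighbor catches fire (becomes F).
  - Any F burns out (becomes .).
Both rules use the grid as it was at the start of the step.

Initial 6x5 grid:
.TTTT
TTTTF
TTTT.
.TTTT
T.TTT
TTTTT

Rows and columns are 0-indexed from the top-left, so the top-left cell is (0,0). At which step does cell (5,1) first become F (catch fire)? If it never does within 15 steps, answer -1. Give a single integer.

Step 1: cell (5,1)='T' (+2 fires, +1 burnt)
Step 2: cell (5,1)='T' (+3 fires, +2 burnt)
Step 3: cell (5,1)='T' (+4 fires, +3 burnt)
Step 4: cell (5,1)='T' (+6 fires, +4 burnt)
Step 5: cell (5,1)='T' (+5 fires, +6 burnt)
Step 6: cell (5,1)='T' (+2 fires, +5 burnt)
Step 7: cell (5,1)='F' (+1 fires, +2 burnt)
  -> target ignites at step 7
Step 8: cell (5,1)='.' (+1 fires, +1 burnt)
Step 9: cell (5,1)='.' (+1 fires, +1 burnt)
Step 10: cell (5,1)='.' (+0 fires, +1 burnt)
  fire out at step 10

7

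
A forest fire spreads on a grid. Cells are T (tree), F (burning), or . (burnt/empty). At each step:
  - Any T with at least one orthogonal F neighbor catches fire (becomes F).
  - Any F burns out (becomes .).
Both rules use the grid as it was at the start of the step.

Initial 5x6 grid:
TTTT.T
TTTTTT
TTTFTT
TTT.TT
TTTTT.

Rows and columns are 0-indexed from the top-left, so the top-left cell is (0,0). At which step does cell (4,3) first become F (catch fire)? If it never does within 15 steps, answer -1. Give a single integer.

Step 1: cell (4,3)='T' (+3 fires, +1 burnt)
Step 2: cell (4,3)='T' (+7 fires, +3 burnt)
Step 3: cell (4,3)='T' (+8 fires, +7 burnt)
Step 4: cell (4,3)='F' (+6 fires, +8 burnt)
  -> target ignites at step 4
Step 5: cell (4,3)='.' (+2 fires, +6 burnt)
Step 6: cell (4,3)='.' (+0 fires, +2 burnt)
  fire out at step 6

4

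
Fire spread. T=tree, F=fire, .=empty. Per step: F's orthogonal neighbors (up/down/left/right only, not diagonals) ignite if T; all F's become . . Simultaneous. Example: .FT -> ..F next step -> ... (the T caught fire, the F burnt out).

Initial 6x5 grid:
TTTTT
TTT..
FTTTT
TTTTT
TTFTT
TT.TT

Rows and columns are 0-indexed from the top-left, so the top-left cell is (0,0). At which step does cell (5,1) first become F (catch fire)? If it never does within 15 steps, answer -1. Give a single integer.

Step 1: cell (5,1)='T' (+6 fires, +2 burnt)
Step 2: cell (5,1)='F' (+9 fires, +6 burnt)
  -> target ignites at step 2
Step 3: cell (5,1)='.' (+6 fires, +9 burnt)
Step 4: cell (5,1)='.' (+2 fires, +6 burnt)
Step 5: cell (5,1)='.' (+1 fires, +2 burnt)
Step 6: cell (5,1)='.' (+1 fires, +1 burnt)
Step 7: cell (5,1)='.' (+0 fires, +1 burnt)
  fire out at step 7

2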